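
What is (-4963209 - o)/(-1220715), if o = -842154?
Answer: 91579/27127 ≈ 3.3759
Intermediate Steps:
(-4963209 - o)/(-1220715) = (-4963209 - 1*(-842154))/(-1220715) = (-4963209 + 842154)*(-1/1220715) = -4121055*(-1/1220715) = 91579/27127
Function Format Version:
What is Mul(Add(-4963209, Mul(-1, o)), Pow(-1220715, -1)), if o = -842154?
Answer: Rational(91579, 27127) ≈ 3.3759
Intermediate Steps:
Mul(Add(-4963209, Mul(-1, o)), Pow(-1220715, -1)) = Mul(Add(-4963209, Mul(-1, -842154)), Pow(-1220715, -1)) = Mul(Add(-4963209, 842154), Rational(-1, 1220715)) = Mul(-4121055, Rational(-1, 1220715)) = Rational(91579, 27127)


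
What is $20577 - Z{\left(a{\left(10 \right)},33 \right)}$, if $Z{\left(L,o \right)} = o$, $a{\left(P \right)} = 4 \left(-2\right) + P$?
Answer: $20544$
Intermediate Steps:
$a{\left(P \right)} = -8 + P$
$20577 - Z{\left(a{\left(10 \right)},33 \right)} = 20577 - 33 = 20544$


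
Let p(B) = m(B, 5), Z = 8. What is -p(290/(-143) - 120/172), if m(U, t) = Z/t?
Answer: -8/5 ≈ -1.6000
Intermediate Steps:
m(U, t) = 8/t
p(B) = 8/5
-p(290/(-143) - 120/172) = -1*8/5 = -8/5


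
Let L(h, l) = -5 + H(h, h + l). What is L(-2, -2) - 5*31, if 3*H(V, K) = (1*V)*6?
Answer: -164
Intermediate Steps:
H(V, K) = 2*V (H(V, K) = ((1*V)*6)/3 = (V*6)/3 = (6*V)/3 = 2*V)
L(h, l) = -5 + 2*h
L(-2, -2) - 5*31 = (-5 + 2*(-2)) - 5*31 = (-5 - 4) - 155 = -9 - 155 = -164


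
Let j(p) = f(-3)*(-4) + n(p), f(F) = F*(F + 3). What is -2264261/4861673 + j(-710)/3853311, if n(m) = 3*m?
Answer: -2911752393887/6244512683101 ≈ -0.46629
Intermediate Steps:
f(F) = F*(3 + F)
j(p) = 3*p (j(p) = -3*(3 - 3)*(-4) + 3*p = -3*0*(-4) + 3*p = 0*(-4) + 3*p = 0 + 3*p = 3*p)
-2264261/4861673 + j(-710)/3853311 = -2264261/4861673 + (3*(-710))/3853311 = -2264261*1/4861673 - 2130*1/3853311 = -2264261/4861673 - 710/1284437 = -2911752393887/6244512683101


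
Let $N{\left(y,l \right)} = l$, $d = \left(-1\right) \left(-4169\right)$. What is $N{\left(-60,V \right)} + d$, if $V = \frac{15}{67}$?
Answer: $\frac{279338}{67} \approx 4169.2$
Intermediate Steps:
$V = \frac{15}{67}$ ($V = 15 \cdot \frac{1}{67} = \frac{15}{67} \approx 0.22388$)
$d = 4169$
$N{\left(-60,V \right)} + d = \frac{15}{67} + 4169 = \frac{279338}{67}$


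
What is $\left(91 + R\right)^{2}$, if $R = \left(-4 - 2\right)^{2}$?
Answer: $16129$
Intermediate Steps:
$R = 36$ ($R = \left(-6\right)^{2} = 36$)
$\left(91 + R\right)^{2} = \left(91 + 36\right)^{2} = 127^{2} = 16129$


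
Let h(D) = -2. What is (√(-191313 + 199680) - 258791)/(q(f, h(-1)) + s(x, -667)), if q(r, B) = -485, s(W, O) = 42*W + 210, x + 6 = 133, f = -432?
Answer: -258791/5059 + √8367/5059 ≈ -51.136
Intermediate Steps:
x = 127 (x = -6 + 133 = 127)
s(W, O) = 210 + 42*W
(√(-191313 + 199680) - 258791)/(q(f, h(-1)) + s(x, -667)) = (√(-191313 + 199680) - 258791)/(-485 + (210 + 42*127)) = (√8367 - 258791)/(-485 + (210 + 5334)) = (-258791 + √8367)/(-485 + 5544) = (-258791 + √8367)/5059 = (-258791 + √8367)*(1/5059) = -258791/5059 + √8367/5059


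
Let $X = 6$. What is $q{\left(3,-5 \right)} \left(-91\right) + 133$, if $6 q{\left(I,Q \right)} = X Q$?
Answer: $588$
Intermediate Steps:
$q{\left(I,Q \right)} = Q$ ($q{\left(I,Q \right)} = \frac{6 Q}{6} = Q$)
$q{\left(3,-5 \right)} \left(-91\right) + 133 = \left(-5\right) \left(-91\right) + 133 = 455 + 133 = 588$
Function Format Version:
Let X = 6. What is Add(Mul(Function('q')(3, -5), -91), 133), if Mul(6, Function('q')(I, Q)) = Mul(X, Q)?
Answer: 588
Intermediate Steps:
Function('q')(I, Q) = Q (Function('q')(I, Q) = Mul(Rational(1, 6), Mul(6, Q)) = Q)
Add(Mul(Function('q')(3, -5), -91), 133) = Add(Mul(-5, -91), 133) = Add(455, 133) = 588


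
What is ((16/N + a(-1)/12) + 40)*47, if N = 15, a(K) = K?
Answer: 115573/60 ≈ 1926.2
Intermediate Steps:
((16/N + a(-1)/12) + 40)*47 = ((16/15 - 1/12) + 40)*47 = (59/60 + 40)*47 = (2459/60)*47 = 115573/60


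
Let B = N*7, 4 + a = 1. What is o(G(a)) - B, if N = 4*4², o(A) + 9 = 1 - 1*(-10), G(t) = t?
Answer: -446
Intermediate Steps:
a = -3 (a = -4 + 1 = -3)
o(A) = 2 (o(A) = -9 + (1 - 1*(-10)) = -9 + (1 + 10) = -9 + 11 = 2)
N = 64 (N = 4*16 = 64)
B = 448 (B = 64*7 = 448)
o(G(a)) - B = 2 - 1*448 = 2 - 448 = -446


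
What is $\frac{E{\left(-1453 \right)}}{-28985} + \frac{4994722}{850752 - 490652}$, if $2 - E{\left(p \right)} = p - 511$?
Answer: $\frac{14406406057}{1043749850} \approx 13.803$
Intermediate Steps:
$E{\left(p \right)} = 513 - p$ ($E{\left(p \right)} = 2 - \left(p - 511\right) = 2 - \left(-511 + p\right) = 513 - p$)
$\frac{E{\left(-1453 \right)}}{-28985} + \frac{4994722}{850752 - 490652} = \frac{513 - -1453}{-28985} + \frac{4994722}{850752 - 490652} = \left(513 + 1453\right) \left(- \frac{1}{28985}\right) + \frac{4994722}{850752 - 490652} = 1966 \left(- \frac{1}{28985}\right) + \frac{4994722}{360100} = - \frac{1966}{28985} + 4994722 \cdot \frac{1}{360100} = - \frac{1966}{28985} + \frac{2497361}{180050} = \frac{14406406057}{1043749850}$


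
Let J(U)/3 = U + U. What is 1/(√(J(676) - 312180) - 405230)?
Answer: -202615/82105830512 - 9*I*√951/82105830512 ≈ -2.4677e-6 - 3.3803e-9*I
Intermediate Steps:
J(U) = 6*U (J(U) = 3*(U + U) = 3*(2*U) = 6*U)
1/(√(J(676) - 312180) - 405230) = 1/(√(6*676 - 312180) - 405230) = 1/(√(4056 - 312180) - 405230) = 1/(√(-308124) - 405230) = 1/(18*I*√951 - 405230) = 1/(-405230 + 18*I*√951)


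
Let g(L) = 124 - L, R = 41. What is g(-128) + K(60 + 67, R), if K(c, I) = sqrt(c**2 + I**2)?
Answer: 252 + sqrt(17810) ≈ 385.45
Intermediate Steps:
K(c, I) = sqrt(I**2 + c**2)
g(-128) + K(60 + 67, R) = (124 - 1*(-128)) + sqrt(41**2 + (60 + 67)**2) = (124 + 128) + sqrt(1681 + 127**2) = 252 + sqrt(1681 + 16129) = 252 + sqrt(17810)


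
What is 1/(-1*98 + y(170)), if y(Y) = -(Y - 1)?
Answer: -1/267 ≈ -0.0037453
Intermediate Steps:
y(Y) = 1 - Y (y(Y) = -(-1 + Y) = 1 - Y)
1/(-1*98 + y(170)) = 1/(-1*98 + (1 - 1*170)) = 1/(-98 + (1 - 170)) = 1/(-98 - 169) = 1/(-267) = -1/267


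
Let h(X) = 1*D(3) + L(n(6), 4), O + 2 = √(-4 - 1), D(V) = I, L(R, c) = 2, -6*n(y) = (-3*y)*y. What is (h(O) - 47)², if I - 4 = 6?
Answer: 1225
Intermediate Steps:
I = 10 (I = 4 + 6 = 10)
n(y) = y²/2 (n(y) = -(-3*y)*y/6 = -(-1)*y²/2 = y²/2)
D(V) = 10
O = -2 + I*√5 (O = -2 + √(-4 - 1) = -2 + √(-5) = -2 + I*√5 ≈ -2.0 + 2.2361*I)
h(X) = 12 (h(X) = 1*10 + 2 = 10 + 2 = 12)
(h(O) - 47)² = (12 - 47)² = (-35)² = 1225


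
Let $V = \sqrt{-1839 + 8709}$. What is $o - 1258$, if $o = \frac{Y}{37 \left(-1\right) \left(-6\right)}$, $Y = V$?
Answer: $-1258 + \frac{\sqrt{6870}}{222} \approx -1257.6$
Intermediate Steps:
$V = \sqrt{6870} \approx 82.885$
$Y = \sqrt{6870} \approx 82.885$
$o = \frac{\sqrt{6870}}{222}$ ($o = \frac{\sqrt{6870}}{37 \left(-1\right) \left(-6\right)} = \frac{\sqrt{6870}}{\left(-37\right) \left(-6\right)} = \frac{\sqrt{6870}}{222} \approx 0.37336$)
$o - 1258 = \frac{\sqrt{6870}}{222} - 1258 = -1258 + \frac{\sqrt{6870}}{222}$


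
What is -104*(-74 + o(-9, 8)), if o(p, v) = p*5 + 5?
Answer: 11856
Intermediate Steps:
o(p, v) = 5 + 5*p (o(p, v) = 5*p + 5 = 5 + 5*p)
-104*(-74 + o(-9, 8)) = -104*(-74 + (5 + 5*(-9))) = -104*(-74 + (5 - 45)) = -104*(-74 - 40) = -104*(-114) = 11856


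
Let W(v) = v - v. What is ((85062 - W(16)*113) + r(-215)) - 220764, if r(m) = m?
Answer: -135917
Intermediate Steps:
W(v) = 0
((85062 - W(16)*113) + r(-215)) - 220764 = ((85062 - 0*113) - 215) - 220764 = ((85062 - 1*0) - 215) - 220764 = ((85062 + 0) - 215) - 220764 = (85062 - 215) - 220764 = 84847 - 220764 = -135917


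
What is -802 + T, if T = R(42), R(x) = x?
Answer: -760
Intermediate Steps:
T = 42
-802 + T = -802 + 42 = -760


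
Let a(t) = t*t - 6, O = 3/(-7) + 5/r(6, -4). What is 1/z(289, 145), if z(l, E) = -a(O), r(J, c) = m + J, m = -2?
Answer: 784/4175 ≈ 0.18778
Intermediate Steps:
r(J, c) = -2 + J
O = 23/28 (O = 3/(-7) + 5/(-2 + 6) = 3*(-⅐) + 5/4 = -3/7 + 5*(¼) = -3/7 + 5/4 = 23/28 ≈ 0.82143)
a(t) = -6 + t² (a(t) = t² - 6 = -6 + t²)
z(l, E) = 4175/784 (z(l, E) = -(-6 + (23/28)²) = -(-6 + 529/784) = -1*(-4175/784) = 4175/784)
1/z(289, 145) = 1/(4175/784) = 784/4175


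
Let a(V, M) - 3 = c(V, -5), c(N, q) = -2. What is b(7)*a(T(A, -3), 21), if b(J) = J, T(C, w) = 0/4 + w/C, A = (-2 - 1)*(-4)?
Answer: 7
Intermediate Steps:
A = 12 (A = -3*(-4) = 12)
T(C, w) = w/C (T(C, w) = 0*(1/4) + w/C = 0 + w/C = w/C)
a(V, M) = 1 (a(V, M) = 3 - 2 = 1)
b(7)*a(T(A, -3), 21) = 7*1 = 7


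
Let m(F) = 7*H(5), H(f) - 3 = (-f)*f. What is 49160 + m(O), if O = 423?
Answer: 49006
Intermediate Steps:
H(f) = 3 - f² (H(f) = 3 + (-f)*f = 3 - f²)
m(F) = -154 (m(F) = 7*(3 - 1*5²) = 7*(3 - 1*25) = 7*(3 - 25) = 7*(-22) = -154)
49160 + m(O) = 49160 - 154 = 49006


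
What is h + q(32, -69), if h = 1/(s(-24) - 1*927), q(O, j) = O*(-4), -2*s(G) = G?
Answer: -117121/915 ≈ -128.00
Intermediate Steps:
s(G) = -G/2
q(O, j) = -4*O
h = -1/915 (h = 1/(-½*(-24) - 1*927) = 1/(12 - 927) = 1/(-915) = -1/915 ≈ -0.0010929)
h + q(32, -69) = -1/915 - 4*32 = -1/915 - 128 = -117121/915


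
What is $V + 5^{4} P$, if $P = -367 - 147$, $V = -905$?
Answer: $-322155$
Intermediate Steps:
$P = -514$
$V + 5^{4} P = -905 + 5^{4} \left(-514\right) = -905 + 625 \left(-514\right) = -905 - 321250 = -322155$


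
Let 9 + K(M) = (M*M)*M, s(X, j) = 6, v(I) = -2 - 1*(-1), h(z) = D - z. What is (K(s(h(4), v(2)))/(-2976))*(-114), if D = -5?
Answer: 3933/496 ≈ 7.9294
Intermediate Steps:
h(z) = -5 - z
v(I) = -1 (v(I) = -2 + 1 = -1)
K(M) = -9 + M³ (K(M) = -9 + (M*M)*M = -9 + M²*M = -9 + M³)
(K(s(h(4), v(2)))/(-2976))*(-114) = ((-9 + 6³)/(-2976))*(-114) = ((-9 + 216)*(-1/2976))*(-114) = (207*(-1/2976))*(-114) = -69/992*(-114) = 3933/496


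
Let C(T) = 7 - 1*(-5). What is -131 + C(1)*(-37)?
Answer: -575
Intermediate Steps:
C(T) = 12 (C(T) = 7 + 5 = 12)
-131 + C(1)*(-37) = -131 + 12*(-37) = -131 - 444 = -575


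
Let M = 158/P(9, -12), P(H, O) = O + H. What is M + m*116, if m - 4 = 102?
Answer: 36730/3 ≈ 12243.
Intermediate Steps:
m = 106 (m = 4 + 102 = 106)
P(H, O) = H + O
M = -158/3 (M = 158/(9 - 12) = 158/(-3) = 158*(-⅓) = -158/3 ≈ -52.667)
M + m*116 = -158/3 + 106*116 = -158/3 + 12296 = 36730/3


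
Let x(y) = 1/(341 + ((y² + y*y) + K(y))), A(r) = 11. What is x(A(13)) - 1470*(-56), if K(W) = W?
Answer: 48898081/594 ≈ 82320.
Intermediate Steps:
x(y) = 1/(341 + y + 2*y²) (x(y) = 1/(341 + ((y² + y*y) + y)) = 1/(341 + ((y² + y²) + y)) = 1/(341 + (2*y² + y)) = 1/(341 + (y + 2*y²)) = 1/(341 + y + 2*y²))
x(A(13)) - 1470*(-56) = 1/(341 + 11 + 2*11²) - 1470*(-56) = 1/(341 + 11 + 2*121) + 82320 = 1/(341 + 11 + 242) + 82320 = 1/594 + 82320 = 48898081/594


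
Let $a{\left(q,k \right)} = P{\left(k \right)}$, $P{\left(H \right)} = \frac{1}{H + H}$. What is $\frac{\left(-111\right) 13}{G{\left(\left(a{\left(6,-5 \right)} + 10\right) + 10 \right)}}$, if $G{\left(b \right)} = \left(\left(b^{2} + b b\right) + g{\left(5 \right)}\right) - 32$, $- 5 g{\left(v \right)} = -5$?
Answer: $- \frac{5550}{2927} \approx -1.8961$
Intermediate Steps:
$P{\left(H \right)} = \frac{1}{2 H}$
$a{\left(q,k \right)} = \frac{1}{2 k}$
$g{\left(v \right)} = 1$ ($g{\left(v \right)} = \left(- \frac{1}{5}\right) \left(-5\right) = 1$)
$G{\left(b \right)} = -31 + 2 b^{2}$ ($G{\left(b \right)} = \left(\left(b^{2} + b b\right) + 1\right) - 32 = \left(\left(b^{2} + b^{2}\right) + 1\right) - 32 = \left(2 b^{2} + 1\right) - 32 = \left(1 + 2 b^{2}\right) - 32 = -31 + 2 b^{2}$)
$\frac{\left(-111\right) 13}{G{\left(\left(a{\left(6,-5 \right)} + 10\right) + 10 \right)}} = \frac{\left(-111\right) 13}{-31 + 2 \left(\left(\frac{1}{2 \left(-5\right)} + 10\right) + 10\right)^{2}} = - \frac{1443}{-31 + 2 \left(\left(\frac{1}{2} \left(- \frac{1}{5}\right) + 10\right) + 10\right)^{2}} = - \frac{1443}{-31 + 2 \left(\left(- \frac{1}{10} + 10\right) + 10\right)^{2}} = - \frac{1443}{-31 + 2 \left(\frac{99}{10} + 10\right)^{2}} = - \frac{1443}{-31 + 2 \left(\frac{199}{10}\right)^{2}} = - \frac{1443}{-31 + 2 \cdot \frac{39601}{100}} = - \frac{1443}{-31 + \frac{39601}{50}} = - \frac{1443}{\frac{38051}{50}} = \left(-1443\right) \frac{50}{38051} = - \frac{5550}{2927}$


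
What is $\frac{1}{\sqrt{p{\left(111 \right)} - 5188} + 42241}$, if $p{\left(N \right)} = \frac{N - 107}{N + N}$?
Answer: $\frac{4688751}{198058106857} - \frac{i \sqrt{63921126}}{198058106857} \approx 2.3674 \cdot 10^{-5} - 4.0367 \cdot 10^{-8} i$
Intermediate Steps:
$p{\left(N \right)} = \frac{-107 + N}{2 N}$
$\frac{1}{\sqrt{p{\left(111 \right)} - 5188} + 42241} = \frac{1}{\sqrt{\frac{-107 + 111}{2 \cdot 111} - 5188} + 42241} = \frac{1}{\sqrt{\frac{1}{2} \cdot \frac{1}{111} \cdot 4 - 5188} + 42241} = \frac{1}{\sqrt{\frac{2}{111} - 5188} + 42241} = \frac{1}{\sqrt{- \frac{575866}{111}} + 42241} = \frac{1}{\frac{i \sqrt{63921126}}{111} + 42241} = \frac{1}{42241 + \frac{i \sqrt{63921126}}{111}}$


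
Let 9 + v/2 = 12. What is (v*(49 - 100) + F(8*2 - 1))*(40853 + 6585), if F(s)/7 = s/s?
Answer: -14183962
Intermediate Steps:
v = 6 (v = -18 + 2*12 = -18 + 24 = 6)
F(s) = 7 (F(s) = 7*(s/s) = 7*1 = 7)
(v*(49 - 100) + F(8*2 - 1))*(40853 + 6585) = (6*(49 - 100) + 7)*(40853 + 6585) = (6*(-51) + 7)*47438 = (-306 + 7)*47438 = -299*47438 = -14183962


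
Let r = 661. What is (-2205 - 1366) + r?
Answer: -2910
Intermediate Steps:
(-2205 - 1366) + r = (-2205 - 1366) + 661 = -3571 + 661 = -2910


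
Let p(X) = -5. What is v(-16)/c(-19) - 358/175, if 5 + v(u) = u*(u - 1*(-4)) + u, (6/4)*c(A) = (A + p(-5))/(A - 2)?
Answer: 622697/2800 ≈ 222.39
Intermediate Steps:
c(A) = 2*(-5 + A)/(3*(-2 + A)) (c(A) = 2*((A - 5)/(A - 2))/3 = 2*((-5 + A)/(-2 + A))/3 = 2*(-5 + A)/(3*(-2 + A)))
v(u) = -5 + u + u*(4 + u) (v(u) = -5 + (u*(u - 1*(-4)) + u) = -5 + (u*(u + 4) + u) = -5 + (u*(4 + u) + u) = -5 + (u + u*(4 + u)) = -5 + u + u*(4 + u))
v(-16)/c(-19) - 358/175 = (-5 + (-16)² + 5*(-16))/((2*(-5 - 19)/(3*(-2 - 19)))) - 358/175 = (-5 + 256 - 80)/(((⅔)*(-24)/(-21))) - 358*1/175 = 171/(((⅔)*(-1/21)*(-24))) - 358/175 = 171/(16/21) - 358/175 = 171*(21/16) - 358/175 = 3591/16 - 358/175 = 622697/2800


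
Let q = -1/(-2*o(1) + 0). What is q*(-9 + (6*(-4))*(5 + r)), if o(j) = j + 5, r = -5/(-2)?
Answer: -63/4 ≈ -15.750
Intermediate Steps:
r = 5/2 (r = -5*(-1/2) = 5/2 ≈ 2.5000)
o(j) = 5 + j
q = 1/12 (q = -1/(-2*(5 + 1) + 0) = -1/(-2*6 + 0) = -1/(-12 + 0) = -1/(-12) = -1*(-1/12) = 1/12 ≈ 0.083333)
q*(-9 + (6*(-4))*(5 + r)) = (-9 + (6*(-4))*(5 + 5/2))/12 = (-9 - 24*15/2)/12 = (-9 - 180)/12 = (1/12)*(-189) = -63/4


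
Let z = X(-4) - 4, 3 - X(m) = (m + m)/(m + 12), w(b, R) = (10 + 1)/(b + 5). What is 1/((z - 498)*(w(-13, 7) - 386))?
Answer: 4/771651 ≈ 5.1837e-6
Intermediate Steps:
w(b, R) = 11/(5 + b)
X(m) = 3 - 2*m/(12 + m) (X(m) = 3 - (m + m)/(m + 12) = 3 - 2*m/(12 + m))
z = 0 (z = (36 - 4)/(12 - 4) - 4 = 32/8 - 4 = (⅛)*32 - 4 = 4 - 4 = 0)
1/((z - 498)*(w(-13, 7) - 386)) = 1/((0 - 498)*(11/(5 - 13) - 386)) = 1/(-498*(11/(-8) - 386)) = 1/(-498*(11*(-⅛) - 386)) = 1/(-498*(-11/8 - 386)) = 1/(-498*(-3099/8)) = 1/(771651/4) = 4/771651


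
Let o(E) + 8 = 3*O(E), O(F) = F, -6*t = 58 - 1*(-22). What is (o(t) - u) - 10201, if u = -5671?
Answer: -4578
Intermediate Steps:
t = -40/3 (t = -(58 - 1*(-22))/6 = -(58 + 22)/6 = -⅙*80 = -40/3 ≈ -13.333)
o(E) = -8 + 3*E
(o(t) - u) - 10201 = ((-8 + 3*(-40/3)) - 1*(-5671)) - 10201 = ((-8 - 40) + 5671) - 10201 = (-48 + 5671) - 10201 = 5623 - 10201 = -4578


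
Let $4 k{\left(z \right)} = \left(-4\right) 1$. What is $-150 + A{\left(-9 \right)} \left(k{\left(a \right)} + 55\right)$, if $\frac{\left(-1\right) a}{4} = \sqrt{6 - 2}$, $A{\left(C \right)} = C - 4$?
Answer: $-852$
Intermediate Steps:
$A{\left(C \right)} = -4 + C$ ($A{\left(C \right)} = C - 4 = -4 + C$)
$a = -8$ ($a = - 4 \sqrt{6 - 2} = - 4 \sqrt{4} = \left(-4\right) 2 = -8$)
$k{\left(z \right)} = -1$ ($k{\left(z \right)} = \frac{\left(-4\right) 1}{4} = \frac{1}{4} \left(-4\right) = -1$)
$-150 + A{\left(-9 \right)} \left(k{\left(a \right)} + 55\right) = -150 + \left(-4 - 9\right) \left(-1 + 55\right) = -150 - 702 = -852$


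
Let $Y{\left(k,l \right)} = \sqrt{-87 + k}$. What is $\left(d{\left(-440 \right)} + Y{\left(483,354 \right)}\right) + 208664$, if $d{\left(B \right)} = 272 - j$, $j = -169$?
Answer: $209105 + 6 \sqrt{11} \approx 2.0913 \cdot 10^{5}$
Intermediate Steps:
$d{\left(B \right)} = 441$ ($d{\left(B \right)} = 272 - -169 = 272 + 169 = 441$)
$\left(d{\left(-440 \right)} + Y{\left(483,354 \right)}\right) + 208664 = \left(441 + \sqrt{-87 + 483}\right) + 208664 = \left(441 + \sqrt{396}\right) + 208664 = \left(441 + 6 \sqrt{11}\right) + 208664 = 209105 + 6 \sqrt{11}$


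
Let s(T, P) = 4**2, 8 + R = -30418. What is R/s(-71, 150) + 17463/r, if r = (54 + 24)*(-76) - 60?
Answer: -7602929/3992 ≈ -1904.5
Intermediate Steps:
R = -30426 (R = -8 - 30418 = -30426)
s(T, P) = 16
r = -5988 (r = 78*(-76) - 60 = -5928 - 60 = -5988)
R/s(-71, 150) + 17463/r = -30426/16 + 17463/(-5988) = -30426*1/16 + 17463*(-1/5988) = -15213/8 - 5821/1996 = -7602929/3992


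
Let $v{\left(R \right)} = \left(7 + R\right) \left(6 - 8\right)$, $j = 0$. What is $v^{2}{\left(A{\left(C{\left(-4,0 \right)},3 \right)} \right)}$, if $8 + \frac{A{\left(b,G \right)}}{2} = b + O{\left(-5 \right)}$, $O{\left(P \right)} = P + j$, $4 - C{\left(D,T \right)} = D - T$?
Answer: $36$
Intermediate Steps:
$C{\left(D,T \right)} = 4 + T - D$ ($C{\left(D,T \right)} = 4 - \left(D - T\right) = 4 + T - D$)
$O{\left(P \right)} = P$ ($O{\left(P \right)} = P + 0 = P$)
$A{\left(b,G \right)} = -26 + 2 b$ ($A{\left(b,G \right)} = -16 + 2 \left(b - 5\right) = -16 + 2 \left(-5 + b\right) = -16 + \left(-10 + 2 b\right) = -26 + 2 b$)
$v{\left(R \right)} = -14 - 2 R$ ($v{\left(R \right)} = \left(7 + R\right) \left(-2\right) = -14 - 2 R$)
$v^{2}{\left(A{\left(C{\left(-4,0 \right)},3 \right)} \right)} = \left(-14 - 2 \left(-26 + 2 \left(4 + 0 - -4\right)\right)\right)^{2} = \left(-14 - 2 \left(-26 + 2 \left(4 + 0 + 4\right)\right)\right)^{2} = \left(-14 - 2 \left(-26 + 2 \cdot 8\right)\right)^{2} = \left(-14 - 2 \left(-26 + 16\right)\right)^{2} = \left(-14 - -20\right)^{2} = \left(-14 + 20\right)^{2} = 6^{2} = 36$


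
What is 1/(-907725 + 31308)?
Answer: -1/876417 ≈ -1.1410e-6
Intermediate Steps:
1/(-907725 + 31308) = 1/(-876417) = -1/876417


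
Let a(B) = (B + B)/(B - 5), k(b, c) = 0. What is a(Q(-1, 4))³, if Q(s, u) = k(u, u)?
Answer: 0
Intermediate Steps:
Q(s, u) = 0
a(B) = 2*B/(-5 + B) (a(B) = (2*B)/(-5 + B) = 2*B/(-5 + B))
a(Q(-1, 4))³ = (2*0/(-5 + 0))³ = (2*0/(-5))³ = (2*0*(-⅕))³ = 0³ = 0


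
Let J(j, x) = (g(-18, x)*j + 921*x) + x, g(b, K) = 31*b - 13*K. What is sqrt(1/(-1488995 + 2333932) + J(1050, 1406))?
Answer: I*sqrt(13194262540154141555)/844937 ≈ 4299.0*I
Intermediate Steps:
g(b, K) = -13*K + 31*b
J(j, x) = 922*x + j*(-558 - 13*x) (J(j, x) = ((-13*x + 31*(-18))*j + 921*x) + x = ((-13*x - 558)*j + 921*x) + x = ((-558 - 13*x)*j + 921*x) + x = (j*(-558 - 13*x) + 921*x) + x = (921*x + j*(-558 - 13*x)) + x = 922*x + j*(-558 - 13*x))
sqrt(1/(-1488995 + 2333932) + J(1050, 1406)) = sqrt(1/(-1488995 + 2333932) + (922*1406 - 1*1050*(558 + 13*1406))) = sqrt(1/844937 + (1296332 - 1*1050*(558 + 18278))) = sqrt(1/844937 + (1296332 - 1*1050*18836)) = sqrt(1/844937 + (1296332 - 19777800)) = sqrt(1/844937 - 18481468) = sqrt(-15615676127515/844937) = I*sqrt(13194262540154141555)/844937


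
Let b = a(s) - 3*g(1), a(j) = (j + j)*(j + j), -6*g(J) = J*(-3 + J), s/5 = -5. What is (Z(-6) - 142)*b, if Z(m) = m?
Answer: -369852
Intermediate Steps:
s = -25 (s = 5*(-5) = -25)
g(J) = -J*(-3 + J)/6
a(j) = 4*j² (a(j) = (2*j)*(2*j) = 4*j²)
b = 2499 (b = 4*(-25)² - (3 - 1*1)/2 = 4*625 - (3 - 1)/2 = 2500 - 2/2 = 2500 - 3*⅓ = 2500 - 1 = 2499)
(Z(-6) - 142)*b = (-6 - 142)*2499 = -148*2499 = -369852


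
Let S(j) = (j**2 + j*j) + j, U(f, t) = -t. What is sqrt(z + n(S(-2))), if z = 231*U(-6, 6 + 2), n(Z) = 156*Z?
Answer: 4*I*sqrt(57) ≈ 30.199*I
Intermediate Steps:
S(j) = j + 2*j**2 (S(j) = (j**2 + j**2) + j = 2*j**2 + j = j + 2*j**2)
z = -1848 (z = 231*(-(6 + 2)) = 231*(-1*8) = 231*(-8) = -1848)
sqrt(z + n(S(-2))) = sqrt(-1848 + 156*(-2*(1 + 2*(-2)))) = sqrt(-1848 + 156*(-2*(1 - 4))) = sqrt(-1848 + 156*(-2*(-3))) = sqrt(-1848 + 156*6) = sqrt(-1848 + 936) = sqrt(-912) = 4*I*sqrt(57)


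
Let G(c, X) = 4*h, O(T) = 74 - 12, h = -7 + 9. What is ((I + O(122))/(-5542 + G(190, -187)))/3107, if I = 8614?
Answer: -4338/8597069 ≈ -0.00050459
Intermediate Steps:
h = 2
O(T) = 62
G(c, X) = 8 (G(c, X) = 4*2 = 8)
((I + O(122))/(-5542 + G(190, -187)))/3107 = ((8614 + 62)/(-5542 + 8))/3107 = (8676/(-5534))*(1/3107) = (8676*(-1/5534))*(1/3107) = -4338/2767*1/3107 = -4338/8597069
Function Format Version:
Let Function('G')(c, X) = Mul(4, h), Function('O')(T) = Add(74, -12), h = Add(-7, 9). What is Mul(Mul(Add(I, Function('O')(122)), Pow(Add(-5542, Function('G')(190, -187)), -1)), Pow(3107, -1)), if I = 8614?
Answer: Rational(-4338, 8597069) ≈ -0.00050459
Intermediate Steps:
h = 2
Function('O')(T) = 62
Function('G')(c, X) = 8 (Function('G')(c, X) = Mul(4, 2) = 8)
Mul(Mul(Add(I, Function('O')(122)), Pow(Add(-5542, Function('G')(190, -187)), -1)), Pow(3107, -1)) = Mul(Mul(Add(8614, 62), Pow(Add(-5542, 8), -1)), Pow(3107, -1)) = Mul(Mul(8676, Pow(-5534, -1)), Rational(1, 3107)) = Mul(Mul(8676, Rational(-1, 5534)), Rational(1, 3107)) = Mul(Rational(-4338, 2767), Rational(1, 3107)) = Rational(-4338, 8597069)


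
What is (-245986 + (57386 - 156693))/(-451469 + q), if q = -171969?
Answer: 345293/623438 ≈ 0.55385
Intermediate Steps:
(-245986 + (57386 - 156693))/(-451469 + q) = (-245986 + (57386 - 156693))/(-451469 - 171969) = (-245986 - 99307)/(-623438) = -345293*(-1/623438) = 345293/623438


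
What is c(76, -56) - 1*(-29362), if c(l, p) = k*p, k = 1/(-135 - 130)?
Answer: 7780986/265 ≈ 29362.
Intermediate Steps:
k = -1/265 (k = 1/(-265) = -1/265 ≈ -0.0037736)
c(l, p) = -p/265
c(76, -56) - 1*(-29362) = -1/265*(-56) - 1*(-29362) = 56/265 + 29362 = 7780986/265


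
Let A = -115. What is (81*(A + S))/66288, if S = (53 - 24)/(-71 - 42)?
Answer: -21978/156053 ≈ -0.14084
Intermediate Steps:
S = -29/113 (S = 29/(-113) = 29*(-1/113) = -29/113 ≈ -0.25664)
(81*(A + S))/66288 = (81*(-115 - 29/113))/66288 = (81*(-13024/113))*(1/66288) = -1054944/113*1/66288 = -21978/156053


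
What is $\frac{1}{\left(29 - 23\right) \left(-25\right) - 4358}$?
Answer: $- \frac{1}{4508} \approx -0.00022183$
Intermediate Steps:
$\frac{1}{\left(29 - 23\right) \left(-25\right) - 4358} = \frac{1}{6 \left(-25\right) - 4358} = \frac{1}{-150 - 4358} = \frac{1}{-4508} = - \frac{1}{4508}$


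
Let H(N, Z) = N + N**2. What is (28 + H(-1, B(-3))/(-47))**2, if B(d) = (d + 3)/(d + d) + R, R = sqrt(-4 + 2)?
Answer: 784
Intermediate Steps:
R = I*sqrt(2) (R = sqrt(-2) = I*sqrt(2) ≈ 1.4142*I)
B(d) = I*sqrt(2) + (3 + d)/(2*d) (B(d) = (d + 3)/(d + d) + I*sqrt(2) = (3 + d)/((2*d)) + I*sqrt(2) = (3 + d)*(1/(2*d)) + I*sqrt(2) = (3 + d)/(2*d) + I*sqrt(2) = I*sqrt(2) + (3 + d)/(2*d))
(28 + H(-1, B(-3))/(-47))**2 = (28 - (1 - 1)/(-47))**2 = (28 - 1*0*(-1/47))**2 = (28 + 0*(-1/47))**2 = (28 + 0)**2 = 28**2 = 784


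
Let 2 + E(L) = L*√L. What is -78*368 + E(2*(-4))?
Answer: -28706 - 16*I*√2 ≈ -28706.0 - 22.627*I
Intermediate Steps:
E(L) = -2 + L^(3/2) (E(L) = -2 + L*√L = -2 + L^(3/2))
-78*368 + E(2*(-4)) = -78*368 + (-2 + (2*(-4))^(3/2)) = -28704 + (-2 + (-8)^(3/2)) = -28704 + (-2 - 16*I*√2) = -28706 - 16*I*√2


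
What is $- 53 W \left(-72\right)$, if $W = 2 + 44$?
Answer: $175536$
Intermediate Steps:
$W = 46$
$- 53 W \left(-72\right) = \left(-53\right) 46 \left(-72\right) = \left(-2438\right) \left(-72\right) = 175536$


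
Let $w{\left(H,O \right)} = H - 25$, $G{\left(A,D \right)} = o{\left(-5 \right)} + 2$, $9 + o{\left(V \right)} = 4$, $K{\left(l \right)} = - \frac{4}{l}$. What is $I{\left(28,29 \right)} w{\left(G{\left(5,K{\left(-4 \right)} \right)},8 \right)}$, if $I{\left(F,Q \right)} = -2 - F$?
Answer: $840$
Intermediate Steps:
$o{\left(V \right)} = -5$ ($o{\left(V \right)} = -9 + 4 = -5$)
$G{\left(A,D \right)} = -3$ ($G{\left(A,D \right)} = -5 + 2 = -3$)
$w{\left(H,O \right)} = -25 + H$
$I{\left(28,29 \right)} w{\left(G{\left(5,K{\left(-4 \right)} \right)},8 \right)} = \left(-2 - 28\right) \left(-25 - 3\right) = \left(-2 - 28\right) \left(-28\right) = \left(-30\right) \left(-28\right) = 840$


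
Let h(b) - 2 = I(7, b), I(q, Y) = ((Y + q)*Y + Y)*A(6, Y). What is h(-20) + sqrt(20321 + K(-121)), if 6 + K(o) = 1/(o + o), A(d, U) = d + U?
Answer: -3358 + sqrt(9832458)/22 ≈ -3215.5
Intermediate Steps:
A(d, U) = U + d
K(o) = -6 + 1/(2*o) (K(o) = -6 + 1/(o + o) = -6 + 1/(2*o))
I(q, Y) = (6 + Y)*(Y + Y*(Y + q)) (I(q, Y) = ((Y + q)*Y + Y)*(Y + 6) = (Y*(Y + q) + Y)*(6 + Y) = (Y + Y*(Y + q))*(6 + Y) = (6 + Y)*(Y + Y*(Y + q)))
h(b) = 2 + b*(6 + b)*(8 + b) (h(b) = 2 + b*(6 + b)*(1 + b + 7) = 2 + b*(6 + b)*(8 + b))
h(-20) + sqrt(20321 + K(-121)) = (2 - 20*(6 - 20)*(8 - 20)) + sqrt(20321 + (-6 + (1/2)/(-121))) = (2 - 20*(-14)*(-12)) + sqrt(20321 + (-6 + (1/2)*(-1/121))) = (2 - 3360) + sqrt(20321 + (-6 - 1/242)) = -3358 + sqrt(20321 - 1453/242) = -3358 + sqrt(4916229/242) = -3358 + sqrt(9832458)/22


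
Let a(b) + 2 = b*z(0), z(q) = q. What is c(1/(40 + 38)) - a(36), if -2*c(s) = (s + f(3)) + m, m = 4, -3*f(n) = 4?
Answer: 103/156 ≈ 0.66026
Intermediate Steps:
f(n) = -4/3 (f(n) = -⅓*4 = -4/3)
a(b) = -2 (a(b) = -2 + b*0 = -2 + 0 = -2)
c(s) = -4/3 - s/2 (c(s) = -((s - 4/3) + 4)/2 = -((-4/3 + s) + 4)/2 = -(8/3 + s)/2 = -4/3 - s/2)
c(1/(40 + 38)) - a(36) = (-4/3 - 1/(2*(40 + 38))) - 1*(-2) = (-4/3 - ½/78) + 2 = (-4/3 - ½*1/78) + 2 = (-4/3 - 1/156) + 2 = -209/156 + 2 = 103/156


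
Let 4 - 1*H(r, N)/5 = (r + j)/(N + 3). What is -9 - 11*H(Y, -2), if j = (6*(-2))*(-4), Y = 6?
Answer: 2741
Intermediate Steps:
j = 48 (j = -12*(-4) = 48)
H(r, N) = 20 - 5*(48 + r)/(3 + N) (H(r, N) = 20 - 5*(r + 48)/(N + 3) = 20 - 5*(48 + r)/(3 + N))
-9 - 11*H(Y, -2) = -9 - 55*(-36 - 1*6 + 4*(-2))/(3 - 2) = -9 - 55*(-36 - 6 - 8)/1 = -9 - 55*(-50) = -9 - 11*(-250) = -9 + 2750 = 2741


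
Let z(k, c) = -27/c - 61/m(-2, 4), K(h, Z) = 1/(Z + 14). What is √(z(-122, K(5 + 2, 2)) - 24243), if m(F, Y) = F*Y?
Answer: I*√394678/4 ≈ 157.06*I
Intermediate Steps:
K(h, Z) = 1/(14 + Z)
z(k, c) = 61/8 - 27/c (z(k, c) = -27/c - 61/((-2*4)) = -27/c - 61/(-8) = -27/c - 61*(-⅛) = -27/c + 61/8 = 61/8 - 27/c)
√(z(-122, K(5 + 2, 2)) - 24243) = √((61/8 - 27/(1/(14 + 2))) - 24243) = √((61/8 - 27/(1/16)) - 24243) = √((61/8 - 27/1/16) - 24243) = √((61/8 - 27*16) - 24243) = √((61/8 - 432) - 24243) = √(-3395/8 - 24243) = √(-197339/8) = I*√394678/4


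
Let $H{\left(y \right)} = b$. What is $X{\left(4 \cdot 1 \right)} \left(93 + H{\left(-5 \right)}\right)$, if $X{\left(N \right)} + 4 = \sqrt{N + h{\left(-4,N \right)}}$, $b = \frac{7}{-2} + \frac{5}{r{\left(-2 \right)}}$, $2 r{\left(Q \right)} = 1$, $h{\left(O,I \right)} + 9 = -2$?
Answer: $-398 + \frac{199 i \sqrt{7}}{2} \approx -398.0 + 263.25 i$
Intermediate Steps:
$h{\left(O,I \right)} = -11$ ($h{\left(O,I \right)} = -9 - 2 = -11$)
$r{\left(Q \right)} = \frac{1}{2}$ ($r{\left(Q \right)} = \frac{1}{2} \cdot 1 = \frac{1}{2}$)
$b = \frac{13}{2}$ ($b = \frac{7}{-2} + 5 \frac{1}{\frac{1}{2}} = 7 \left(- \frac{1}{2}\right) + 5 \cdot 2 = - \frac{7}{2} + 10 = \frac{13}{2} \approx 6.5$)
$X{\left(N \right)} = -4 + \sqrt{-11 + N}$ ($X{\left(N \right)} = -4 + \sqrt{N - 11} = -4 + \sqrt{-11 + N}$)
$H{\left(y \right)} = \frac{13}{2}$
$X{\left(4 \cdot 1 \right)} \left(93 + H{\left(-5 \right)}\right) = \left(-4 + \sqrt{-11 + 4 \cdot 1}\right) \left(93 + \frac{13}{2}\right) = \left(-4 + \sqrt{-11 + 4}\right) \frac{199}{2} = \left(-4 + \sqrt{-7}\right) \frac{199}{2} = \left(-4 + i \sqrt{7}\right) \frac{199}{2} = -398 + \frac{199 i \sqrt{7}}{2}$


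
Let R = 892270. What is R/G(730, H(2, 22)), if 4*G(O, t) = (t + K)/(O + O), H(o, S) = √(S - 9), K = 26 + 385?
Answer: 535415536200/42227 - 1302714200*√13/42227 ≈ 1.2568e+7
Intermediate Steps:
K = 411
H(o, S) = √(-9 + S)
G(O, t) = (411 + t)/(8*O) (G(O, t) = ((t + 411)/(O + O))/4 = ((411 + t)/((2*O)))/4 = ((411 + t)*(1/(2*O)))/4 = ((411 + t)/(2*O))/4 = (411 + t)/(8*O))
R/G(730, H(2, 22)) = 892270/(((⅛)*(411 + √(-9 + 22))/730)) = 892270/(((⅛)*(1/730)*(411 + √13))) = 892270/(411/5840 + √13/5840)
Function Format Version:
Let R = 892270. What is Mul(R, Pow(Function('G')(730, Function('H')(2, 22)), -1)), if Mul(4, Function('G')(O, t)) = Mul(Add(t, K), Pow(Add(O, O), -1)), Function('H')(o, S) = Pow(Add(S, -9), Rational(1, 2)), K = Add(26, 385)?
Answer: Add(Rational(535415536200, 42227), Mul(Rational(-1302714200, 42227), Pow(13, Rational(1, 2)))) ≈ 1.2568e+7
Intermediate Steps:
K = 411
Function('H')(o, S) = Pow(Add(-9, S), Rational(1, 2))
Function('G')(O, t) = Mul(Rational(1, 8), Pow(O, -1), Add(411, t)) (Function('G')(O, t) = Mul(Rational(1, 4), Mul(Add(t, 411), Pow(Add(O, O), -1))) = Mul(Rational(1, 4), Mul(Add(411, t), Pow(Mul(2, O), -1))) = Mul(Rational(1, 4), Mul(Add(411, t), Mul(Rational(1, 2), Pow(O, -1)))) = Mul(Rational(1, 4), Mul(Rational(1, 2), Pow(O, -1), Add(411, t))) = Mul(Rational(1, 8), Pow(O, -1), Add(411, t)))
Mul(R, Pow(Function('G')(730, Function('H')(2, 22)), -1)) = Mul(892270, Pow(Mul(Rational(1, 8), Pow(730, -1), Add(411, Pow(Add(-9, 22), Rational(1, 2)))), -1)) = Mul(892270, Pow(Mul(Rational(1, 8), Rational(1, 730), Add(411, Pow(13, Rational(1, 2)))), -1)) = Mul(892270, Pow(Add(Rational(411, 5840), Mul(Rational(1, 5840), Pow(13, Rational(1, 2)))), -1))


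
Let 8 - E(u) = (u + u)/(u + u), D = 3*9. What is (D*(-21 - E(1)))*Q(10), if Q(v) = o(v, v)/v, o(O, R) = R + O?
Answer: -1512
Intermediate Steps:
o(O, R) = O + R
D = 27
Q(v) = 2 (Q(v) = (v + v)/v = (2*v)/v = 2)
E(u) = 7 (E(u) = 8 - (u + u)/(u + u) = 8 - 2*u/(2*u) = 8 - 2*u*1/(2*u) = 8 - 1*1 = 8 - 1 = 7)
(D*(-21 - E(1)))*Q(10) = (27*(-21 - 1*7))*2 = (27*(-21 - 7))*2 = (27*(-28))*2 = -756*2 = -1512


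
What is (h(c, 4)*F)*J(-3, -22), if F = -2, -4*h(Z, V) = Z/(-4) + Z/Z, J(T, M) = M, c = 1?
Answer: -33/4 ≈ -8.2500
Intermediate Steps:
h(Z, V) = -¼ + Z/16 (h(Z, V) = -(Z/(-4) + Z/Z)/4 = -(Z*(-¼) + 1)/4 = -(-Z/4 + 1)/4 = -(1 - Z/4)/4 = -¼ + Z/16)
(h(c, 4)*F)*J(-3, -22) = ((-¼ + (1/16)*1)*(-2))*(-22) = ((-¼ + 1/16)*(-2))*(-22) = -3/16*(-2)*(-22) = (3/8)*(-22) = -33/4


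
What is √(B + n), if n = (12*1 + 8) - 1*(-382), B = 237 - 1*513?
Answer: 3*√14 ≈ 11.225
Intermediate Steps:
B = -276 (B = 237 - 513 = -276)
n = 402 (n = (12 + 8) + 382 = 20 + 382 = 402)
√(B + n) = √(-276 + 402) = √126 = 3*√14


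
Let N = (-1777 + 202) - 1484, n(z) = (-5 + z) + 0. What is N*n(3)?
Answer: 6118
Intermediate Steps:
n(z) = -5 + z
N = -3059 (N = -1575 - 1484 = -3059)
N*n(3) = -3059*(-5 + 3) = -3059*(-2) = 6118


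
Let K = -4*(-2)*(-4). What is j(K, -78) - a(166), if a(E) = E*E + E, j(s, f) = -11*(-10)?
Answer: -27612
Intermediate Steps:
K = -32 (K = 8*(-4) = -32)
j(s, f) = 110
a(E) = E + E² (a(E) = E² + E = E + E²)
j(K, -78) - a(166) = 110 - 166*(1 + 166) = 110 - 166*167 = 110 - 1*27722 = 110 - 27722 = -27612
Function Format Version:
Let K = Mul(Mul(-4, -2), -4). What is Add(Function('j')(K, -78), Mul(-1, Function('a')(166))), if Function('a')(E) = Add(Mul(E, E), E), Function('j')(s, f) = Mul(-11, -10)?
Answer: -27612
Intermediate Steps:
K = -32 (K = Mul(8, -4) = -32)
Function('j')(s, f) = 110
Function('a')(E) = Add(E, Pow(E, 2)) (Function('a')(E) = Add(Pow(E, 2), E) = Add(E, Pow(E, 2)))
Add(Function('j')(K, -78), Mul(-1, Function('a')(166))) = Add(110, Mul(-1, Mul(166, Add(1, 166)))) = Add(110, Mul(-1, Mul(166, 167))) = Add(110, Mul(-1, 27722)) = Add(110, -27722) = -27612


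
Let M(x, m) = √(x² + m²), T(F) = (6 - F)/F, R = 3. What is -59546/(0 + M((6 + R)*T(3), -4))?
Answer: -59546*√97/97 ≈ -6046.0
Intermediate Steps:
T(F) = (6 - F)/F
M(x, m) = √(m² + x²)
-59546/(0 + M((6 + R)*T(3), -4)) = -59546/(0 + √((-4)² + ((6 + 3)*((6 - 1*3)/3))²)) = -59546/(0 + √(16 + (9*((6 - 3)/3))²)) = -59546/(0 + √(16 + (9*((⅓)*3))²)) = -59546/(0 + √(16 + (9*1)²)) = -59546/(0 + √(16 + 9²)) = -59546/(0 + √(16 + 81)) = -59546/(0 + √97) = -59546/√97 = (√97/97)*(-59546) = -59546*√97/97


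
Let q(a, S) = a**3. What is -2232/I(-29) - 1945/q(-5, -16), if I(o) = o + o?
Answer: 39181/725 ≈ 54.043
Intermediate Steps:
I(o) = 2*o
-2232/I(-29) - 1945/q(-5, -16) = -2232/(2*(-29)) - 1945/((-5)**3) = -2232/(-58) - 1945/(-125) = -2232*(-1/58) - 1945*(-1/125) = 1116/29 + 389/25 = 39181/725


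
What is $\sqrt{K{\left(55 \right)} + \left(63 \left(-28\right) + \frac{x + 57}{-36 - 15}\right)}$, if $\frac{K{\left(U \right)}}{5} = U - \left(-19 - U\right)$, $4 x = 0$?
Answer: $\frac{i \sqrt{323714}}{17} \approx 33.468 i$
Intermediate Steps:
$x = 0$ ($x = \frac{1}{4} \cdot 0 = 0$)
$K{\left(U \right)} = 95 + 10 U$ ($K{\left(U \right)} = 5 \left(U - \left(-19 - U\right)\right) = 5 \left(U + \left(19 + U\right)\right) = 5 \left(19 + 2 U\right) = 95 + 10 U$)
$\sqrt{K{\left(55 \right)} + \left(63 \left(-28\right) + \frac{x + 57}{-36 - 15}\right)} = \sqrt{\left(95 + 10 \cdot 55\right) + \left(63 \left(-28\right) + \frac{0 + 57}{-36 - 15}\right)} = \sqrt{\left(95 + 550\right) - \left(1764 - \frac{57}{-51}\right)} = \sqrt{645 + \left(-1764 + 57 \left(- \frac{1}{51}\right)\right)} = \sqrt{645 - \frac{30007}{17}} = \sqrt{- \frac{19042}{17}} = \frac{i \sqrt{323714}}{17}$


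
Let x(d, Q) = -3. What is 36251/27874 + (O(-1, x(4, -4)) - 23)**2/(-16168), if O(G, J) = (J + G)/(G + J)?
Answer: 35788447/28166677 ≈ 1.2706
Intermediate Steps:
O(G, J) = 1 (O(G, J) = (G + J)/(G + J) = 1)
36251/27874 + (O(-1, x(4, -4)) - 23)**2/(-16168) = 36251/27874 + (1 - 23)**2/(-16168) = 36251*(1/27874) + (-22)**2*(-1/16168) = 36251/27874 + 484*(-1/16168) = 36251/27874 - 121/4042 = 35788447/28166677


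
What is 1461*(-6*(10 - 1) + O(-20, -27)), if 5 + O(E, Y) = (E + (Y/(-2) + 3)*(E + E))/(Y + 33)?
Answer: -251779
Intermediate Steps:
O(E, Y) = -5 + (E + 2*E*(3 - Y/2))/(33 + Y) (O(E, Y) = -5 + (E + (Y/(-2) + 3)*(E + E))/(Y + 33) = -5 + (E + (Y*(-1/2) + 3)*(2*E))/(33 + Y) = -5 + (E + (-Y/2 + 3)*(2*E))/(33 + Y) = -5 + (E + (3 - Y/2)*(2*E))/(33 + Y) = -5 + (E + 2*E*(3 - Y/2))/(33 + Y))
1461*(-6*(10 - 1) + O(-20, -27)) = 1461*(-6*(10 - 1) + (-165 - 5*(-27) + 7*(-20) - 1*(-20)*(-27))/(33 - 27)) = 1461*(-6*9 + (-165 + 135 - 140 - 540)/6) = 1461*(-54 + (1/6)*(-710)) = 1461*(-54 - 355/3) = 1461*(-517/3) = -251779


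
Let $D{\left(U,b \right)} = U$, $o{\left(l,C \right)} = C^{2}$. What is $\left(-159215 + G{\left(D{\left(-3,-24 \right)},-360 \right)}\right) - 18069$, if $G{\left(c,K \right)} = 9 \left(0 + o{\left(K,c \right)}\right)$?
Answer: $-177203$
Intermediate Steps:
$G{\left(c,K \right)} = 9 c^{2}$ ($G{\left(c,K \right)} = 9 \left(0 + c^{2}\right) = 9 c^{2}$)
$\left(-159215 + G{\left(D{\left(-3,-24 \right)},-360 \right)}\right) - 18069 = \left(-159215 + 9 \left(-3\right)^{2}\right) - 18069 = \left(-159215 + 9 \cdot 9\right) - 18069 = \left(-159215 + 81\right) - 18069 = -159134 - 18069 = -177203$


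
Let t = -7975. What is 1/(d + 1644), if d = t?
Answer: -1/6331 ≈ -0.00015795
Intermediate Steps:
d = -7975
1/(d + 1644) = 1/(-7975 + 1644) = 1/(-6331) = -1/6331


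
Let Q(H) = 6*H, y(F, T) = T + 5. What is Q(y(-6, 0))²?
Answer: 900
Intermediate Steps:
y(F, T) = 5 + T
Q(y(-6, 0))² = (6*(5 + 0))² = (6*5)² = 30² = 900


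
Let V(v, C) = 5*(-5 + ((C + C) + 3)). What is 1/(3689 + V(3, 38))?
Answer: 1/4059 ≈ 0.00024637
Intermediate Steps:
V(v, C) = -10 + 10*C (V(v, C) = 5*(-5 + (2*C + 3)) = 5*(-5 + (3 + 2*C)) = 5*(-2 + 2*C) = -10 + 10*C)
1/(3689 + V(3, 38)) = 1/(3689 + (-10 + 10*38)) = 1/(3689 + (-10 + 380)) = 1/(3689 + 370) = 1/4059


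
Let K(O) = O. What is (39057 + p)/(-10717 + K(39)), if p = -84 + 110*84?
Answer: -48213/10678 ≈ -4.5152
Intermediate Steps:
p = 9156 (p = -84 + 9240 = 9156)
(39057 + p)/(-10717 + K(39)) = (39057 + 9156)/(-10717 + 39) = 48213/(-10678) = 48213*(-1/10678) = -48213/10678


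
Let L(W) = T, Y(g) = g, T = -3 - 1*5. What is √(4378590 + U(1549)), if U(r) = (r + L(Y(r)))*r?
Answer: √6765599 ≈ 2601.1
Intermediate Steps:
T = -8 (T = -3 - 5 = -8)
L(W) = -8
U(r) = r*(-8 + r) (U(r) = (r - 8)*r = (-8 + r)*r = r*(-8 + r))
√(4378590 + U(1549)) = √(4378590 + 1549*(-8 + 1549)) = √(4378590 + 1549*1541) = √(4378590 + 2387009) = √6765599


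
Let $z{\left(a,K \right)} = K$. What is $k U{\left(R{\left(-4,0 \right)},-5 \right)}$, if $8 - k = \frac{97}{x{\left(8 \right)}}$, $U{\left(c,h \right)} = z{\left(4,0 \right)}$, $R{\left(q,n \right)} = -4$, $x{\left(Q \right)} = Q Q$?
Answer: $0$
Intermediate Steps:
$x{\left(Q \right)} = Q^{2}$
$U{\left(c,h \right)} = 0$
$k = \frac{415}{64}$ ($k = 8 - \frac{97}{8^{2}} = 8 - \frac{97}{64} = \frac{415}{64} \approx 6.4844$)
$k U{\left(R{\left(-4,0 \right)},-5 \right)} = \frac{415}{64} \cdot 0 = 0$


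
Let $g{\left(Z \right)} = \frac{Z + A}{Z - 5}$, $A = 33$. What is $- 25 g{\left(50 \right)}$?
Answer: $- \frac{415}{9} \approx -46.111$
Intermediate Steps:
$g{\left(Z \right)} = \frac{33 + Z}{-5 + Z}$ ($g{\left(Z \right)} = \frac{Z + 33}{Z - 5} = \frac{33 + Z}{-5 + Z}$)
$- 25 g{\left(50 \right)} = - 25 \frac{33 + 50}{-5 + 50} = - 25 \cdot \frac{1}{45} \cdot 83 = \left(-25\right) \frac{83}{45} = - \frac{415}{9}$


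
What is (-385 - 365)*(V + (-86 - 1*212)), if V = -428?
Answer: 544500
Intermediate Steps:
(-385 - 365)*(V + (-86 - 1*212)) = (-385 - 365)*(-428 + (-86 - 1*212)) = -750*(-428 + (-86 - 212)) = -750*(-428 - 298) = -750*(-726) = 544500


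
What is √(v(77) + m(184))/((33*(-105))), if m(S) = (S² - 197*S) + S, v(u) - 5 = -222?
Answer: -I*√97/693 ≈ -0.014212*I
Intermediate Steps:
v(u) = -217 (v(u) = 5 - 222 = -217)
m(S) = S² - 196*S
√(v(77) + m(184))/((33*(-105))) = √(-217 + 184*(-196 + 184))/((33*(-105))) = √(-217 + 184*(-12))/(-3465) = √(-217 - 2208)*(-1/3465) = √(-2425)*(-1/3465) = (5*I*√97)*(-1/3465) = -I*√97/693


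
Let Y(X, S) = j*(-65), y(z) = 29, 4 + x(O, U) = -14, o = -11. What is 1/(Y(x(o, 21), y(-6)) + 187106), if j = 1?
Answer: 1/187041 ≈ 5.3464e-6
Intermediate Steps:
x(O, U) = -18 (x(O, U) = -4 - 14 = -18)
Y(X, S) = -65 (Y(X, S) = 1*(-65) = -65)
1/(Y(x(o, 21), y(-6)) + 187106) = 1/(-65 + 187106) = 1/187041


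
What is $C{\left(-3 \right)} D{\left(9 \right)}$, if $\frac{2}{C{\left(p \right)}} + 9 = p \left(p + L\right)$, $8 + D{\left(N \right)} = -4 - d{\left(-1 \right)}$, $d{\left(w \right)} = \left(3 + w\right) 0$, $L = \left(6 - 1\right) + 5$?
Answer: $\frac{4}{5} \approx 0.8$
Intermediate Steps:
$L = 10$ ($L = 5 + 5 = 10$)
$d{\left(w \right)} = 0$
$D{\left(N \right)} = -12$ ($D{\left(N \right)} = -8 - 4 = -12$)
$C{\left(p \right)} = \frac{2}{-9 + p \left(10 + p\right)}$ ($C{\left(p \right)} = \frac{2}{-9 + p \left(p + 10\right)} = \frac{2}{-9 + p \left(10 + p\right)}$)
$C{\left(-3 \right)} D{\left(9 \right)} = \frac{2}{-9 + \left(-3\right)^{2} + 10 \left(-3\right)} \left(-12\right) = \frac{2}{-9 + 9 - 30} \left(-12\right) = \frac{2}{-30} \left(-12\right) = 2 \left(- \frac{1}{30}\right) \left(-12\right) = \left(- \frac{1}{15}\right) \left(-12\right) = \frac{4}{5}$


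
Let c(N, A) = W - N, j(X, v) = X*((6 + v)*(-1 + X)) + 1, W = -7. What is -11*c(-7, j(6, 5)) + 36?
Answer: 36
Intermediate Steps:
j(X, v) = 1 + X*(-1 + X)*(6 + v) (j(X, v) = X*((-1 + X)*(6 + v)) + 1 = X*(-1 + X)*(6 + v) + 1 = 1 + X*(-1 + X)*(6 + v))
c(N, A) = -7 - N
-11*c(-7, j(6, 5)) + 36 = -11*(-7 - 1*(-7)) + 36 = -11*(-7 + 7) + 36 = -11*0 + 36 = 0 + 36 = 36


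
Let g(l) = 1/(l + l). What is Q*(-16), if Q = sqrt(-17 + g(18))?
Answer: -8*I*sqrt(611)/3 ≈ -65.916*I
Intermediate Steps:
g(l) = 1/(2*l)
Q = I*sqrt(611)/6 (Q = sqrt(-17 + (1/2)/18) = sqrt(-17 + (1/2)*(1/18)) = sqrt(-17 + 1/36) = sqrt(-611/36) = I*sqrt(611)/6 ≈ 4.1197*I)
Q*(-16) = (I*sqrt(611)/6)*(-16) = -8*I*sqrt(611)/3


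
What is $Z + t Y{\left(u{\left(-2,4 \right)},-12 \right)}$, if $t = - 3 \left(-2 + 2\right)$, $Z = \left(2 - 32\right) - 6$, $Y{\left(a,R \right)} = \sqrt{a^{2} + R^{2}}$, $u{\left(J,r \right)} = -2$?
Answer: $-36$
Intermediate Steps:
$Y{\left(a,R \right)} = \sqrt{R^{2} + a^{2}}$
$Z = -36$ ($Z = -30 - 6 = -36$)
$t = 0$ ($t = \left(-3\right) 0 = 0$)
$Z + t Y{\left(u{\left(-2,4 \right)},-12 \right)} = -36 + 0 \sqrt{\left(-12\right)^{2} + \left(-2\right)^{2}} = -36 + 0 \sqrt{144 + 4} = -36 + 0 \sqrt{148} = -36 + 0 \cdot 2 \sqrt{37} = -36 + 0 = -36$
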